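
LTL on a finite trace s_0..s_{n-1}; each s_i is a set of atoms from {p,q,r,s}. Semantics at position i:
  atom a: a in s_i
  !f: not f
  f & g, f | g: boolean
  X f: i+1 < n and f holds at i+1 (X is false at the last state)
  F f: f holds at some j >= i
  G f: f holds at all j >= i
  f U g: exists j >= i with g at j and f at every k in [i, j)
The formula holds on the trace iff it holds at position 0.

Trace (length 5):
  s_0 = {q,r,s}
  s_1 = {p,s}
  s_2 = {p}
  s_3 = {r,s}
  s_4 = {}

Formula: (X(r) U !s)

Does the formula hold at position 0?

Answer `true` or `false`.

s_0={q,r,s}: (X(r) U !s)=False X(r)=False r=True !s=False s=True
s_1={p,s}: (X(r) U !s)=False X(r)=False r=False !s=False s=True
s_2={p}: (X(r) U !s)=True X(r)=True r=False !s=True s=False
s_3={r,s}: (X(r) U !s)=False X(r)=False r=True !s=False s=True
s_4={}: (X(r) U !s)=True X(r)=False r=False !s=True s=False

Answer: false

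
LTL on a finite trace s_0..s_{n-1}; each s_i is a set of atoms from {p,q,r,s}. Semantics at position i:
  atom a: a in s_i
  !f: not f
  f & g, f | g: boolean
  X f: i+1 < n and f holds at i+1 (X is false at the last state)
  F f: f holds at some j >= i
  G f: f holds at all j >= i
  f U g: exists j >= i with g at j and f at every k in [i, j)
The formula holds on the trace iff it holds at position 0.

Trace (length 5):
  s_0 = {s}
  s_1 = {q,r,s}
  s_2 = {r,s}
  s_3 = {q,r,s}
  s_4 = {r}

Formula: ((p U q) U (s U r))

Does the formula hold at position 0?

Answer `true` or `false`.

Answer: true

Derivation:
s_0={s}: ((p U q) U (s U r))=True (p U q)=False p=False q=False (s U r)=True s=True r=False
s_1={q,r,s}: ((p U q) U (s U r))=True (p U q)=True p=False q=True (s U r)=True s=True r=True
s_2={r,s}: ((p U q) U (s U r))=True (p U q)=False p=False q=False (s U r)=True s=True r=True
s_3={q,r,s}: ((p U q) U (s U r))=True (p U q)=True p=False q=True (s U r)=True s=True r=True
s_4={r}: ((p U q) U (s U r))=True (p U q)=False p=False q=False (s U r)=True s=False r=True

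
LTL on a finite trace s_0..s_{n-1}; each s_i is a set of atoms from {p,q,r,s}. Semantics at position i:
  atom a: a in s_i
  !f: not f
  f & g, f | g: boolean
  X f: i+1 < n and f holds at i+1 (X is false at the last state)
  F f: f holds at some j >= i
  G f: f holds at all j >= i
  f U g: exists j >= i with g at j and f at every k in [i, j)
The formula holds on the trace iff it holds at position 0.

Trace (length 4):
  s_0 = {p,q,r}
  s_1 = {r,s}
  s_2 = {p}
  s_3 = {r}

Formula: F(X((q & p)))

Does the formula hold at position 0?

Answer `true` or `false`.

Answer: false

Derivation:
s_0={p,q,r}: F(X((q & p)))=False X((q & p))=False (q & p)=True q=True p=True
s_1={r,s}: F(X((q & p)))=False X((q & p))=False (q & p)=False q=False p=False
s_2={p}: F(X((q & p)))=False X((q & p))=False (q & p)=False q=False p=True
s_3={r}: F(X((q & p)))=False X((q & p))=False (q & p)=False q=False p=False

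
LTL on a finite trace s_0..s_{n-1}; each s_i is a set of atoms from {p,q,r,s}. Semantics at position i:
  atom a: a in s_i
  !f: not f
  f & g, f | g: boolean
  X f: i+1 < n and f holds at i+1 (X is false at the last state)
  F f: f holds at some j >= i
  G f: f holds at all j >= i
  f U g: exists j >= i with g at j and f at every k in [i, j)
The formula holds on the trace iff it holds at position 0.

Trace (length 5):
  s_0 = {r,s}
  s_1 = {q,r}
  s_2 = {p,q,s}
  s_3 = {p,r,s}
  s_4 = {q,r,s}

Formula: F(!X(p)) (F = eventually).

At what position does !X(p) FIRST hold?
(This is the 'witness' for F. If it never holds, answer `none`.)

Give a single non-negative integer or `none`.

Answer: 0

Derivation:
s_0={r,s}: !X(p)=True X(p)=False p=False
s_1={q,r}: !X(p)=False X(p)=True p=False
s_2={p,q,s}: !X(p)=False X(p)=True p=True
s_3={p,r,s}: !X(p)=True X(p)=False p=True
s_4={q,r,s}: !X(p)=True X(p)=False p=False
F(!X(p)) holds; first witness at position 0.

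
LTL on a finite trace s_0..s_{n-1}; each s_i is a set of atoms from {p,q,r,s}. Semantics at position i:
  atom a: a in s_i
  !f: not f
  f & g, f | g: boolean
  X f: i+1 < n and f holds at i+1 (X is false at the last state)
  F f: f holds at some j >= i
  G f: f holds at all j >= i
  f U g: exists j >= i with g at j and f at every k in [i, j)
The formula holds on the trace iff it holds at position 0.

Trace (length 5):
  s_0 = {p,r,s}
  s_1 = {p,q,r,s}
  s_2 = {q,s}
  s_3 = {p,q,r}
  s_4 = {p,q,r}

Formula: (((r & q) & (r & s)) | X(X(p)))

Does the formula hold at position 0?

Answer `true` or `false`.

Answer: false

Derivation:
s_0={p,r,s}: (((r & q) & (r & s)) | X(X(p)))=False ((r & q) & (r & s))=False (r & q)=False r=True q=False (r & s)=True s=True X(X(p))=False X(p)=True p=True
s_1={p,q,r,s}: (((r & q) & (r & s)) | X(X(p)))=True ((r & q) & (r & s))=True (r & q)=True r=True q=True (r & s)=True s=True X(X(p))=True X(p)=False p=True
s_2={q,s}: (((r & q) & (r & s)) | X(X(p)))=True ((r & q) & (r & s))=False (r & q)=False r=False q=True (r & s)=False s=True X(X(p))=True X(p)=True p=False
s_3={p,q,r}: (((r & q) & (r & s)) | X(X(p)))=False ((r & q) & (r & s))=False (r & q)=True r=True q=True (r & s)=False s=False X(X(p))=False X(p)=True p=True
s_4={p,q,r}: (((r & q) & (r & s)) | X(X(p)))=False ((r & q) & (r & s))=False (r & q)=True r=True q=True (r & s)=False s=False X(X(p))=False X(p)=False p=True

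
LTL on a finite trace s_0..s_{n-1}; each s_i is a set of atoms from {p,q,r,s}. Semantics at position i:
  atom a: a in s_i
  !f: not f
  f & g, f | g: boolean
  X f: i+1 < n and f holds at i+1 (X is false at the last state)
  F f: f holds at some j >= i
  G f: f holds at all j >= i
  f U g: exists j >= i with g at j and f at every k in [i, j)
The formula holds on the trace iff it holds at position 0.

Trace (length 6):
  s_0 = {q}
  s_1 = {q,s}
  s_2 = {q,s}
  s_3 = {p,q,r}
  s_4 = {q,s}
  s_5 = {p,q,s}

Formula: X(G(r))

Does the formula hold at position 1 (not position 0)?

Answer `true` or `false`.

Answer: false

Derivation:
s_0={q}: X(G(r))=False G(r)=False r=False
s_1={q,s}: X(G(r))=False G(r)=False r=False
s_2={q,s}: X(G(r))=False G(r)=False r=False
s_3={p,q,r}: X(G(r))=False G(r)=False r=True
s_4={q,s}: X(G(r))=False G(r)=False r=False
s_5={p,q,s}: X(G(r))=False G(r)=False r=False
Evaluating at position 1: result = False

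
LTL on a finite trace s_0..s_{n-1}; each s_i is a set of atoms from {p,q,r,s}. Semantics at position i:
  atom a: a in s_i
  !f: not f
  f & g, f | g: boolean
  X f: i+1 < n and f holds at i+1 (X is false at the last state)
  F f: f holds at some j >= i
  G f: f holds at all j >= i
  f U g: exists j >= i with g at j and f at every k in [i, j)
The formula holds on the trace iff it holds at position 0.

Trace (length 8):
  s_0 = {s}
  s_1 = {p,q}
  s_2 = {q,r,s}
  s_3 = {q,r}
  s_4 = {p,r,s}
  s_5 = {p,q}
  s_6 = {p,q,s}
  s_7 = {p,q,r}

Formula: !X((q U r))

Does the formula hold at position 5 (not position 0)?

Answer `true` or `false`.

Answer: false

Derivation:
s_0={s}: !X((q U r))=False X((q U r))=True (q U r)=False q=False r=False
s_1={p,q}: !X((q U r))=False X((q U r))=True (q U r)=True q=True r=False
s_2={q,r,s}: !X((q U r))=False X((q U r))=True (q U r)=True q=True r=True
s_3={q,r}: !X((q U r))=False X((q U r))=True (q U r)=True q=True r=True
s_4={p,r,s}: !X((q U r))=False X((q U r))=True (q U r)=True q=False r=True
s_5={p,q}: !X((q U r))=False X((q U r))=True (q U r)=True q=True r=False
s_6={p,q,s}: !X((q U r))=False X((q U r))=True (q U r)=True q=True r=False
s_7={p,q,r}: !X((q U r))=True X((q U r))=False (q U r)=True q=True r=True
Evaluating at position 5: result = False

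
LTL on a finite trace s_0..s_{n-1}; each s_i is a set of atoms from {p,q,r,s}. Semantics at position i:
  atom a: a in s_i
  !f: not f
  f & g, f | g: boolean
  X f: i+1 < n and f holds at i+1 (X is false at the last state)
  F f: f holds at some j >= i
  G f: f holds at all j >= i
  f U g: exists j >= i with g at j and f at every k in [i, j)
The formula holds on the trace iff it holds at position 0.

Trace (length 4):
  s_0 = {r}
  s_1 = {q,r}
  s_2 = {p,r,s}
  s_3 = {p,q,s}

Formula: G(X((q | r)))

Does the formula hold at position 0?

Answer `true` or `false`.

Answer: false

Derivation:
s_0={r}: G(X((q | r)))=False X((q | r))=True (q | r)=True q=False r=True
s_1={q,r}: G(X((q | r)))=False X((q | r))=True (q | r)=True q=True r=True
s_2={p,r,s}: G(X((q | r)))=False X((q | r))=True (q | r)=True q=False r=True
s_3={p,q,s}: G(X((q | r)))=False X((q | r))=False (q | r)=True q=True r=False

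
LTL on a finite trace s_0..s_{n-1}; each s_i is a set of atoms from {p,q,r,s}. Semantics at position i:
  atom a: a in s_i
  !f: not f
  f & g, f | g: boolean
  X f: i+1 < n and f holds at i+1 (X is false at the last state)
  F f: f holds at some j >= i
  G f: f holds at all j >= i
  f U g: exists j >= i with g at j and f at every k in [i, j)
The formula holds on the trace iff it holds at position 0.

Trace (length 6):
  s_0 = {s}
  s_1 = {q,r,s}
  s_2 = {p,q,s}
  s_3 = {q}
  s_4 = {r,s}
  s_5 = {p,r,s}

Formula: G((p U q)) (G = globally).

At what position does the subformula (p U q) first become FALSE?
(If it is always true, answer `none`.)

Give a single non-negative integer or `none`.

Answer: 0

Derivation:
s_0={s}: (p U q)=False p=False q=False
s_1={q,r,s}: (p U q)=True p=False q=True
s_2={p,q,s}: (p U q)=True p=True q=True
s_3={q}: (p U q)=True p=False q=True
s_4={r,s}: (p U q)=False p=False q=False
s_5={p,r,s}: (p U q)=False p=True q=False
G((p U q)) holds globally = False
First violation at position 0.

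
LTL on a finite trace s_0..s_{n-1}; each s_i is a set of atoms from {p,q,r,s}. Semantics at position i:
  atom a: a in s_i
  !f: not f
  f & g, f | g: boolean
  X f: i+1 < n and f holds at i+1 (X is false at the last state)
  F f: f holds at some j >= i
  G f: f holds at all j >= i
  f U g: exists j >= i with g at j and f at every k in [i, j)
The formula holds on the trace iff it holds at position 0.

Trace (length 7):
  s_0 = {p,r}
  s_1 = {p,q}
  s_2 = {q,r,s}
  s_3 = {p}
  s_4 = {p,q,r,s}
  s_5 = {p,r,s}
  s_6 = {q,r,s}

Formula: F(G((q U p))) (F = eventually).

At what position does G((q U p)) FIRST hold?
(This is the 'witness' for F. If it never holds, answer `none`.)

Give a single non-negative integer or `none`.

s_0={p,r}: G((q U p))=False (q U p)=True q=False p=True
s_1={p,q}: G((q U p))=False (q U p)=True q=True p=True
s_2={q,r,s}: G((q U p))=False (q U p)=True q=True p=False
s_3={p}: G((q U p))=False (q U p)=True q=False p=True
s_4={p,q,r,s}: G((q U p))=False (q U p)=True q=True p=True
s_5={p,r,s}: G((q U p))=False (q U p)=True q=False p=True
s_6={q,r,s}: G((q U p))=False (q U p)=False q=True p=False
F(G((q U p))) does not hold (no witness exists).

Answer: none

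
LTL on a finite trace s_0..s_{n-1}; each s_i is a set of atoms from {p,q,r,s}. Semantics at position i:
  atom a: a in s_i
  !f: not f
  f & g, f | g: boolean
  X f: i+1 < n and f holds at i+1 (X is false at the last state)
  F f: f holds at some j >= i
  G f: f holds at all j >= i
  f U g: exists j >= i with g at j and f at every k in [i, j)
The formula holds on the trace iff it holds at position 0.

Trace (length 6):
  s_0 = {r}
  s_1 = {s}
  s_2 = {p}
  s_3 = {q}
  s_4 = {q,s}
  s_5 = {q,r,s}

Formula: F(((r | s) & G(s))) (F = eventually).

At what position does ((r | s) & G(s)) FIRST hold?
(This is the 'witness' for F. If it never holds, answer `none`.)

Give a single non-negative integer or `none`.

s_0={r}: ((r | s) & G(s))=False (r | s)=True r=True s=False G(s)=False
s_1={s}: ((r | s) & G(s))=False (r | s)=True r=False s=True G(s)=False
s_2={p}: ((r | s) & G(s))=False (r | s)=False r=False s=False G(s)=False
s_3={q}: ((r | s) & G(s))=False (r | s)=False r=False s=False G(s)=False
s_4={q,s}: ((r | s) & G(s))=True (r | s)=True r=False s=True G(s)=True
s_5={q,r,s}: ((r | s) & G(s))=True (r | s)=True r=True s=True G(s)=True
F(((r | s) & G(s))) holds; first witness at position 4.

Answer: 4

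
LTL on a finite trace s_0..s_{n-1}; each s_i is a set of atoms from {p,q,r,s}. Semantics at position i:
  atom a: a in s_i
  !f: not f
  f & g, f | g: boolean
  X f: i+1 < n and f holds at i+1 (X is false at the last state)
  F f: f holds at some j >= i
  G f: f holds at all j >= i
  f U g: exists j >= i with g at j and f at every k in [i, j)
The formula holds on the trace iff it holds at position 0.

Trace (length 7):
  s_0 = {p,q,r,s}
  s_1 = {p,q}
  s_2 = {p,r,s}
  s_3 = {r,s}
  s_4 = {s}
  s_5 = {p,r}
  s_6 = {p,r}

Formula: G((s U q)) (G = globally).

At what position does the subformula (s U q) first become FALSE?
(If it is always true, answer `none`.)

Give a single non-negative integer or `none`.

Answer: 2

Derivation:
s_0={p,q,r,s}: (s U q)=True s=True q=True
s_1={p,q}: (s U q)=True s=False q=True
s_2={p,r,s}: (s U q)=False s=True q=False
s_3={r,s}: (s U q)=False s=True q=False
s_4={s}: (s U q)=False s=True q=False
s_5={p,r}: (s U q)=False s=False q=False
s_6={p,r}: (s U q)=False s=False q=False
G((s U q)) holds globally = False
First violation at position 2.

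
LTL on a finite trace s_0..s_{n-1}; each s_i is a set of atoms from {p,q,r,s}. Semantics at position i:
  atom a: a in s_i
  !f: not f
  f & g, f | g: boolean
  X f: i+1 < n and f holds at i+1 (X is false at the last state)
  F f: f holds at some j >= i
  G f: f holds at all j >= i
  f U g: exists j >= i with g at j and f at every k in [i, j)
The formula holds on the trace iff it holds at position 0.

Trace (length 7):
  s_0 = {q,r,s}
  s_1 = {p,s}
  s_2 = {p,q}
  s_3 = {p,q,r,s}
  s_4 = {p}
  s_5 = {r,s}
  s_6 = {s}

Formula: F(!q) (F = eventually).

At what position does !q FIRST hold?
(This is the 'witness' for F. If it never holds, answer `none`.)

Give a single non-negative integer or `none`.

s_0={q,r,s}: !q=False q=True
s_1={p,s}: !q=True q=False
s_2={p,q}: !q=False q=True
s_3={p,q,r,s}: !q=False q=True
s_4={p}: !q=True q=False
s_5={r,s}: !q=True q=False
s_6={s}: !q=True q=False
F(!q) holds; first witness at position 1.

Answer: 1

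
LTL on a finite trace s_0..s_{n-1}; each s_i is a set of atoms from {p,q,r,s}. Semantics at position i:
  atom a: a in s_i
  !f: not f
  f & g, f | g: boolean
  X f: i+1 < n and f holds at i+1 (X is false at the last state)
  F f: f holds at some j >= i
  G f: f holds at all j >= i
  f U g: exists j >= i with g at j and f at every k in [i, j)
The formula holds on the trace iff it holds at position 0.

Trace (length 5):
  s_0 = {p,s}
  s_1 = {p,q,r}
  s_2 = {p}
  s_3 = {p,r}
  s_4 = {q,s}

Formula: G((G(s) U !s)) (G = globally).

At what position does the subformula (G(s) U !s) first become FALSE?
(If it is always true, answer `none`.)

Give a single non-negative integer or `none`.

Answer: 0

Derivation:
s_0={p,s}: (G(s) U !s)=False G(s)=False s=True !s=False
s_1={p,q,r}: (G(s) U !s)=True G(s)=False s=False !s=True
s_2={p}: (G(s) U !s)=True G(s)=False s=False !s=True
s_3={p,r}: (G(s) U !s)=True G(s)=False s=False !s=True
s_4={q,s}: (G(s) U !s)=False G(s)=True s=True !s=False
G((G(s) U !s)) holds globally = False
First violation at position 0.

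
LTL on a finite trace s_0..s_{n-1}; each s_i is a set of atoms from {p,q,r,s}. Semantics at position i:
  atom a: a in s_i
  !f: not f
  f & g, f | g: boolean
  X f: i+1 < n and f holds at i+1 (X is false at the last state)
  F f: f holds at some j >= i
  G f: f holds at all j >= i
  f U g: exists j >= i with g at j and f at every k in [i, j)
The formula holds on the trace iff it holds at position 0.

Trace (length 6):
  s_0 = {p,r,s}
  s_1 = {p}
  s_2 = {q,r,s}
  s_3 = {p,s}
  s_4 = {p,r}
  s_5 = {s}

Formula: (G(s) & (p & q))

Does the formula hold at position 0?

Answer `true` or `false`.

Answer: false

Derivation:
s_0={p,r,s}: (G(s) & (p & q))=False G(s)=False s=True (p & q)=False p=True q=False
s_1={p}: (G(s) & (p & q))=False G(s)=False s=False (p & q)=False p=True q=False
s_2={q,r,s}: (G(s) & (p & q))=False G(s)=False s=True (p & q)=False p=False q=True
s_3={p,s}: (G(s) & (p & q))=False G(s)=False s=True (p & q)=False p=True q=False
s_4={p,r}: (G(s) & (p & q))=False G(s)=False s=False (p & q)=False p=True q=False
s_5={s}: (G(s) & (p & q))=False G(s)=True s=True (p & q)=False p=False q=False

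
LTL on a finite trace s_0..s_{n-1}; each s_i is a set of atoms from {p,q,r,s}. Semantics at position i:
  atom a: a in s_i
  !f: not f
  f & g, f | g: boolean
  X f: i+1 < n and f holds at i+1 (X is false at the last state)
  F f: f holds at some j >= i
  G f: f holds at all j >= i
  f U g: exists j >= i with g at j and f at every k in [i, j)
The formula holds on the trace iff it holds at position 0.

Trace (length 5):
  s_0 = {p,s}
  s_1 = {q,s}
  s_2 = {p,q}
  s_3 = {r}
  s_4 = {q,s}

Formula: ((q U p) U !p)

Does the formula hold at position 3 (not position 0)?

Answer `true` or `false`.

s_0={p,s}: ((q U p) U !p)=True (q U p)=True q=False p=True !p=False
s_1={q,s}: ((q U p) U !p)=True (q U p)=True q=True p=False !p=True
s_2={p,q}: ((q U p) U !p)=True (q U p)=True q=True p=True !p=False
s_3={r}: ((q U p) U !p)=True (q U p)=False q=False p=False !p=True
s_4={q,s}: ((q U p) U !p)=True (q U p)=False q=True p=False !p=True
Evaluating at position 3: result = True

Answer: true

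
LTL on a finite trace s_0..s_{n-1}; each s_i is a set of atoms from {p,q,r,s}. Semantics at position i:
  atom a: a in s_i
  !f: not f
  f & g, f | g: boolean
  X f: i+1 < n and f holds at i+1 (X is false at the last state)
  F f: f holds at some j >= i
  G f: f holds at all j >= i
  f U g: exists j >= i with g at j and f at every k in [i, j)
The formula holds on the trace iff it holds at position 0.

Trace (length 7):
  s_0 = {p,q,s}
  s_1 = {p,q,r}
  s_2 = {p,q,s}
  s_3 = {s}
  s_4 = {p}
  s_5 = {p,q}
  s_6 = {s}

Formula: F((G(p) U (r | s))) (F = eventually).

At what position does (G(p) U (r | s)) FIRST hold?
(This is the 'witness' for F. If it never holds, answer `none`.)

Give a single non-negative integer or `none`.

s_0={p,q,s}: (G(p) U (r | s))=True G(p)=False p=True (r | s)=True r=False s=True
s_1={p,q,r}: (G(p) U (r | s))=True G(p)=False p=True (r | s)=True r=True s=False
s_2={p,q,s}: (G(p) U (r | s))=True G(p)=False p=True (r | s)=True r=False s=True
s_3={s}: (G(p) U (r | s))=True G(p)=False p=False (r | s)=True r=False s=True
s_4={p}: (G(p) U (r | s))=False G(p)=False p=True (r | s)=False r=False s=False
s_5={p,q}: (G(p) U (r | s))=False G(p)=False p=True (r | s)=False r=False s=False
s_6={s}: (G(p) U (r | s))=True G(p)=False p=False (r | s)=True r=False s=True
F((G(p) U (r | s))) holds; first witness at position 0.

Answer: 0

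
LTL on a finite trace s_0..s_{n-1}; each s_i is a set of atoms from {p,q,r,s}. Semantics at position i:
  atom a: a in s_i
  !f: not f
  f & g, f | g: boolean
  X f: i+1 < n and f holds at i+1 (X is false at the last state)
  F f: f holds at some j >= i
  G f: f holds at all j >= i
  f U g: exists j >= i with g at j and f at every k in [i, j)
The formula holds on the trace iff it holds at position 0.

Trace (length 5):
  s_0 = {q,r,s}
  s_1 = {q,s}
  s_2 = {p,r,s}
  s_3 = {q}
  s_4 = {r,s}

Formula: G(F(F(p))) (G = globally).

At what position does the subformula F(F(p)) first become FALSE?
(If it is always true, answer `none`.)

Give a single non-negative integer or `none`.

s_0={q,r,s}: F(F(p))=True F(p)=True p=False
s_1={q,s}: F(F(p))=True F(p)=True p=False
s_2={p,r,s}: F(F(p))=True F(p)=True p=True
s_3={q}: F(F(p))=False F(p)=False p=False
s_4={r,s}: F(F(p))=False F(p)=False p=False
G(F(F(p))) holds globally = False
First violation at position 3.

Answer: 3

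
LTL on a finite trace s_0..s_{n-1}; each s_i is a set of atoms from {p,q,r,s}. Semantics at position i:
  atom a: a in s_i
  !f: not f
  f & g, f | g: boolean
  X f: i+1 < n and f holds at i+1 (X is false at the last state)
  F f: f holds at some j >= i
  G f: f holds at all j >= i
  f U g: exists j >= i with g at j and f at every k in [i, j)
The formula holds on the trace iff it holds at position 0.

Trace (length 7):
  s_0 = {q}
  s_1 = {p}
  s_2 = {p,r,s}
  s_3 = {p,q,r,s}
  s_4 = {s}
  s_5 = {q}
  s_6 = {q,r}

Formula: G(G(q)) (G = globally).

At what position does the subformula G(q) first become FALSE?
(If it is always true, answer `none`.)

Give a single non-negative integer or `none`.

Answer: 0

Derivation:
s_0={q}: G(q)=False q=True
s_1={p}: G(q)=False q=False
s_2={p,r,s}: G(q)=False q=False
s_3={p,q,r,s}: G(q)=False q=True
s_4={s}: G(q)=False q=False
s_5={q}: G(q)=True q=True
s_6={q,r}: G(q)=True q=True
G(G(q)) holds globally = False
First violation at position 0.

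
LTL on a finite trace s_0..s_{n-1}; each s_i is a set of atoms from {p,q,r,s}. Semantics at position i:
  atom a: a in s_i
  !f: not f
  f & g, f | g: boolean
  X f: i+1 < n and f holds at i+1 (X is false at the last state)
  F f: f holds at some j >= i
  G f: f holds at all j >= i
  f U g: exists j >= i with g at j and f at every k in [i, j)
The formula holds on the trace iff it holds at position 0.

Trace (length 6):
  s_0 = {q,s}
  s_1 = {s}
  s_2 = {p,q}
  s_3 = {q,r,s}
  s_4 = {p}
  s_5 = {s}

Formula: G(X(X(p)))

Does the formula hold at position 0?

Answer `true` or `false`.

Answer: false

Derivation:
s_0={q,s}: G(X(X(p)))=False X(X(p))=True X(p)=False p=False
s_1={s}: G(X(X(p)))=False X(X(p))=False X(p)=True p=False
s_2={p,q}: G(X(X(p)))=False X(X(p))=True X(p)=False p=True
s_3={q,r,s}: G(X(X(p)))=False X(X(p))=False X(p)=True p=False
s_4={p}: G(X(X(p)))=False X(X(p))=False X(p)=False p=True
s_5={s}: G(X(X(p)))=False X(X(p))=False X(p)=False p=False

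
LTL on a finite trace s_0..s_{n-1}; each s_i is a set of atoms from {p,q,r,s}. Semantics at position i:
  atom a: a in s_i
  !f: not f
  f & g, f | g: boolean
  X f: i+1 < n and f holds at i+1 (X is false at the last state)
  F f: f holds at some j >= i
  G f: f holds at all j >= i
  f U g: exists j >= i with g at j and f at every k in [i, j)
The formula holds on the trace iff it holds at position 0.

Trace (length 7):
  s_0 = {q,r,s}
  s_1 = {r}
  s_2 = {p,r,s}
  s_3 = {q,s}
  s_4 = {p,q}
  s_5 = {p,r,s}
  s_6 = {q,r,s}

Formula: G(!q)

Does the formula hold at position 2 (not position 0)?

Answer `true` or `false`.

Answer: false

Derivation:
s_0={q,r,s}: G(!q)=False !q=False q=True
s_1={r}: G(!q)=False !q=True q=False
s_2={p,r,s}: G(!q)=False !q=True q=False
s_3={q,s}: G(!q)=False !q=False q=True
s_4={p,q}: G(!q)=False !q=False q=True
s_5={p,r,s}: G(!q)=False !q=True q=False
s_6={q,r,s}: G(!q)=False !q=False q=True
Evaluating at position 2: result = False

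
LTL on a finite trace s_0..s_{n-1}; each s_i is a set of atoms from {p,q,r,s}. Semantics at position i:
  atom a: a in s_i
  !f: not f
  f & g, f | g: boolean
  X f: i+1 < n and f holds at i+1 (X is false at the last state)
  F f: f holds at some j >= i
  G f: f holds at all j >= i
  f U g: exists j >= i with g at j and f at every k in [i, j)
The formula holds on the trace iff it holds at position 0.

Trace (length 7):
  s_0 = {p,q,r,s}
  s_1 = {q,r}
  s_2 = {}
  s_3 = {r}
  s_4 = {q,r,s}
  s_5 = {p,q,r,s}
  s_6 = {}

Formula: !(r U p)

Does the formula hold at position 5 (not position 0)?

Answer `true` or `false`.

Answer: false

Derivation:
s_0={p,q,r,s}: !(r U p)=False (r U p)=True r=True p=True
s_1={q,r}: !(r U p)=True (r U p)=False r=True p=False
s_2={}: !(r U p)=True (r U p)=False r=False p=False
s_3={r}: !(r U p)=False (r U p)=True r=True p=False
s_4={q,r,s}: !(r U p)=False (r U p)=True r=True p=False
s_5={p,q,r,s}: !(r U p)=False (r U p)=True r=True p=True
s_6={}: !(r U p)=True (r U p)=False r=False p=False
Evaluating at position 5: result = False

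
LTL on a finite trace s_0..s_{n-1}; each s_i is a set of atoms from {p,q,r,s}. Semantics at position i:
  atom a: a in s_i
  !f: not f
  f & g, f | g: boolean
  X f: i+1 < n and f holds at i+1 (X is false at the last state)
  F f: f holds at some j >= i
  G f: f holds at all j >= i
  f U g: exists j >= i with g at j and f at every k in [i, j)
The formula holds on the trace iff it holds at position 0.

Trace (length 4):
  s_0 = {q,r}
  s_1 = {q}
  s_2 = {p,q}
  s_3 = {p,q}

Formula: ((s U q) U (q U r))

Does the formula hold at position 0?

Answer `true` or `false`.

s_0={q,r}: ((s U q) U (q U r))=True (s U q)=True s=False q=True (q U r)=True r=True
s_1={q}: ((s U q) U (q U r))=False (s U q)=True s=False q=True (q U r)=False r=False
s_2={p,q}: ((s U q) U (q U r))=False (s U q)=True s=False q=True (q U r)=False r=False
s_3={p,q}: ((s U q) U (q U r))=False (s U q)=True s=False q=True (q U r)=False r=False

Answer: true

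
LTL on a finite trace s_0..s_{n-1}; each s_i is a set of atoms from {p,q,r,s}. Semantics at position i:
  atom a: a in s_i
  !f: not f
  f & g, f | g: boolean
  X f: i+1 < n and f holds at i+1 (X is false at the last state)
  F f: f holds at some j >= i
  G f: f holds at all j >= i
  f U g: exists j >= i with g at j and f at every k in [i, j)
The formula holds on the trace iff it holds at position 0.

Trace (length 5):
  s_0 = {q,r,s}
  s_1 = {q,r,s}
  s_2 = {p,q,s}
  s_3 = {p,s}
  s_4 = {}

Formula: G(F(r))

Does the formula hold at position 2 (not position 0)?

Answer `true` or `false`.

s_0={q,r,s}: G(F(r))=False F(r)=True r=True
s_1={q,r,s}: G(F(r))=False F(r)=True r=True
s_2={p,q,s}: G(F(r))=False F(r)=False r=False
s_3={p,s}: G(F(r))=False F(r)=False r=False
s_4={}: G(F(r))=False F(r)=False r=False
Evaluating at position 2: result = False

Answer: false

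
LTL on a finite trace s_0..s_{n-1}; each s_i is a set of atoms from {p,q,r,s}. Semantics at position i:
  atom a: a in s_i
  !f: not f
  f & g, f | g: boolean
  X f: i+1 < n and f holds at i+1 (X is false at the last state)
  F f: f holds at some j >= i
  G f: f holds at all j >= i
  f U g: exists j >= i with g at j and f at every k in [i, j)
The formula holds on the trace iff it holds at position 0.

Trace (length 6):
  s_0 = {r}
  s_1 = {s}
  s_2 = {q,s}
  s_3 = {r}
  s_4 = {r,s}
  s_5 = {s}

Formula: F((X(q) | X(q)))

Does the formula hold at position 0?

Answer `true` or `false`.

Answer: true

Derivation:
s_0={r}: F((X(q) | X(q)))=True (X(q) | X(q))=False X(q)=False q=False
s_1={s}: F((X(q) | X(q)))=True (X(q) | X(q))=True X(q)=True q=False
s_2={q,s}: F((X(q) | X(q)))=False (X(q) | X(q))=False X(q)=False q=True
s_3={r}: F((X(q) | X(q)))=False (X(q) | X(q))=False X(q)=False q=False
s_4={r,s}: F((X(q) | X(q)))=False (X(q) | X(q))=False X(q)=False q=False
s_5={s}: F((X(q) | X(q)))=False (X(q) | X(q))=False X(q)=False q=False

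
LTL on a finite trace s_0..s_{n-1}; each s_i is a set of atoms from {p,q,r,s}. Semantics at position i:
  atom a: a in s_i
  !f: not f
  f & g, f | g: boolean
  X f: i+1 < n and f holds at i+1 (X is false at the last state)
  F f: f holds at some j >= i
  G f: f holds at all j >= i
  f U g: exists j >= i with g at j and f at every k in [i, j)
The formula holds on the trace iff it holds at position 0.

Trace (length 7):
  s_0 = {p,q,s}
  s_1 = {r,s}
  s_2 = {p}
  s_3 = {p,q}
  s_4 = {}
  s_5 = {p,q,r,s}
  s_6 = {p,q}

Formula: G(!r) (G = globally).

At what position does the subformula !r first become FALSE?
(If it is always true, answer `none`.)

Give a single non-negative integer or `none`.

s_0={p,q,s}: !r=True r=False
s_1={r,s}: !r=False r=True
s_2={p}: !r=True r=False
s_3={p,q}: !r=True r=False
s_4={}: !r=True r=False
s_5={p,q,r,s}: !r=False r=True
s_6={p,q}: !r=True r=False
G(!r) holds globally = False
First violation at position 1.

Answer: 1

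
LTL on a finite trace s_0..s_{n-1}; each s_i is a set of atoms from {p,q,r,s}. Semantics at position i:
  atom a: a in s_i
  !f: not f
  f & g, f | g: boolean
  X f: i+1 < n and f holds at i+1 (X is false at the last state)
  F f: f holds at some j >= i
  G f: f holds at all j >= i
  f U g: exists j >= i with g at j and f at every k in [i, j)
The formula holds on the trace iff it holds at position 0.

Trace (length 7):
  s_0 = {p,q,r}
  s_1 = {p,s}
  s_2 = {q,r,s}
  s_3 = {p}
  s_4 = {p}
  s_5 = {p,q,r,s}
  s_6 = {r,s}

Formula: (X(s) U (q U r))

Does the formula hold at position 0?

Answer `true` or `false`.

s_0={p,q,r}: (X(s) U (q U r))=True X(s)=True s=False (q U r)=True q=True r=True
s_1={p,s}: (X(s) U (q U r))=True X(s)=True s=True (q U r)=False q=False r=False
s_2={q,r,s}: (X(s) U (q U r))=True X(s)=False s=True (q U r)=True q=True r=True
s_3={p}: (X(s) U (q U r))=False X(s)=False s=False (q U r)=False q=False r=False
s_4={p}: (X(s) U (q U r))=True X(s)=True s=False (q U r)=False q=False r=False
s_5={p,q,r,s}: (X(s) U (q U r))=True X(s)=True s=True (q U r)=True q=True r=True
s_6={r,s}: (X(s) U (q U r))=True X(s)=False s=True (q U r)=True q=False r=True

Answer: true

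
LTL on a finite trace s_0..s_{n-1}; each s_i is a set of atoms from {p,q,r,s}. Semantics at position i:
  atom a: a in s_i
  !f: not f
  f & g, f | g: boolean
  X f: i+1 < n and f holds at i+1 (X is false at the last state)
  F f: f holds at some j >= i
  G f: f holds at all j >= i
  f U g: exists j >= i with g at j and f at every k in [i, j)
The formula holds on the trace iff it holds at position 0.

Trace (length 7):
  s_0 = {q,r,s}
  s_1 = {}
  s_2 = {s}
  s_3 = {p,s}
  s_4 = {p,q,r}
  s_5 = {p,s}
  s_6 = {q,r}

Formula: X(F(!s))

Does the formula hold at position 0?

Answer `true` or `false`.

s_0={q,r,s}: X(F(!s))=True F(!s)=True !s=False s=True
s_1={}: X(F(!s))=True F(!s)=True !s=True s=False
s_2={s}: X(F(!s))=True F(!s)=True !s=False s=True
s_3={p,s}: X(F(!s))=True F(!s)=True !s=False s=True
s_4={p,q,r}: X(F(!s))=True F(!s)=True !s=True s=False
s_5={p,s}: X(F(!s))=True F(!s)=True !s=False s=True
s_6={q,r}: X(F(!s))=False F(!s)=True !s=True s=False

Answer: true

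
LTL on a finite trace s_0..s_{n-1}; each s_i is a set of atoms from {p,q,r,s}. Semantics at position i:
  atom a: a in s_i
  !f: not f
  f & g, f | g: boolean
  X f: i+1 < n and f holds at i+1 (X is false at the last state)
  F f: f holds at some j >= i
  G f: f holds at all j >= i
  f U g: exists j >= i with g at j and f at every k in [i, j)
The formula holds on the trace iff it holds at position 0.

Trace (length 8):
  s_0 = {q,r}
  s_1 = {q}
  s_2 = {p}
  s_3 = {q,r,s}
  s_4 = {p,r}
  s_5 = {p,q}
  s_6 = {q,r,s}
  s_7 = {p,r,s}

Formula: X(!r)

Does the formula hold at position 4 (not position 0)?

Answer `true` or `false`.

Answer: true

Derivation:
s_0={q,r}: X(!r)=True !r=False r=True
s_1={q}: X(!r)=True !r=True r=False
s_2={p}: X(!r)=False !r=True r=False
s_3={q,r,s}: X(!r)=False !r=False r=True
s_4={p,r}: X(!r)=True !r=False r=True
s_5={p,q}: X(!r)=False !r=True r=False
s_6={q,r,s}: X(!r)=False !r=False r=True
s_7={p,r,s}: X(!r)=False !r=False r=True
Evaluating at position 4: result = True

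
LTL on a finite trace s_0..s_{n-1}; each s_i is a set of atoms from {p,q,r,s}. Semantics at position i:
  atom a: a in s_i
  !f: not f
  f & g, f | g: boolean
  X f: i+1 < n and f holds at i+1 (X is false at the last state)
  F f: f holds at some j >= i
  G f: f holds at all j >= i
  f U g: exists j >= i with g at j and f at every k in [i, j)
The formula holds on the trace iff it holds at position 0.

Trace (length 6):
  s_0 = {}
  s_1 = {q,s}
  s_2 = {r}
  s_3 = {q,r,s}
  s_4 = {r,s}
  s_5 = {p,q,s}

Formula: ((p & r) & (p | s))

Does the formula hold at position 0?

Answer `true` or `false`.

Answer: false

Derivation:
s_0={}: ((p & r) & (p | s))=False (p & r)=False p=False r=False (p | s)=False s=False
s_1={q,s}: ((p & r) & (p | s))=False (p & r)=False p=False r=False (p | s)=True s=True
s_2={r}: ((p & r) & (p | s))=False (p & r)=False p=False r=True (p | s)=False s=False
s_3={q,r,s}: ((p & r) & (p | s))=False (p & r)=False p=False r=True (p | s)=True s=True
s_4={r,s}: ((p & r) & (p | s))=False (p & r)=False p=False r=True (p | s)=True s=True
s_5={p,q,s}: ((p & r) & (p | s))=False (p & r)=False p=True r=False (p | s)=True s=True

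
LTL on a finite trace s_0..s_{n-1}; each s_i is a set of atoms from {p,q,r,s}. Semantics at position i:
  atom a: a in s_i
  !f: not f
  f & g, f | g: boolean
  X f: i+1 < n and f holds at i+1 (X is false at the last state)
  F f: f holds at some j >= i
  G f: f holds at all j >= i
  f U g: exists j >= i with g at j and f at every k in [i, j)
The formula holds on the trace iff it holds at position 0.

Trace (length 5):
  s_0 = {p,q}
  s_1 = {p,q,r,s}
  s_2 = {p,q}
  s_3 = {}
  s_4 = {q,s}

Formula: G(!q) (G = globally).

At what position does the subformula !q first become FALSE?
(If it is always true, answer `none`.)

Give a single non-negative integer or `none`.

s_0={p,q}: !q=False q=True
s_1={p,q,r,s}: !q=False q=True
s_2={p,q}: !q=False q=True
s_3={}: !q=True q=False
s_4={q,s}: !q=False q=True
G(!q) holds globally = False
First violation at position 0.

Answer: 0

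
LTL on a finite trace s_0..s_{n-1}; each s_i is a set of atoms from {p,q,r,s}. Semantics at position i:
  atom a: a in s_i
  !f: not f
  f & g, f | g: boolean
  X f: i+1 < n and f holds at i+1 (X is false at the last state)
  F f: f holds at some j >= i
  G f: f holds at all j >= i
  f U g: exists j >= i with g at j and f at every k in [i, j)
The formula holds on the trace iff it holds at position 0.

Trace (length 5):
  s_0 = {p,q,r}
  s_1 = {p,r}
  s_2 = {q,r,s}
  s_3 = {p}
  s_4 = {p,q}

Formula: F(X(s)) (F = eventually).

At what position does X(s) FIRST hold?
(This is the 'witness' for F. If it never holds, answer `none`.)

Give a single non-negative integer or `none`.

Answer: 1

Derivation:
s_0={p,q,r}: X(s)=False s=False
s_1={p,r}: X(s)=True s=False
s_2={q,r,s}: X(s)=False s=True
s_3={p}: X(s)=False s=False
s_4={p,q}: X(s)=False s=False
F(X(s)) holds; first witness at position 1.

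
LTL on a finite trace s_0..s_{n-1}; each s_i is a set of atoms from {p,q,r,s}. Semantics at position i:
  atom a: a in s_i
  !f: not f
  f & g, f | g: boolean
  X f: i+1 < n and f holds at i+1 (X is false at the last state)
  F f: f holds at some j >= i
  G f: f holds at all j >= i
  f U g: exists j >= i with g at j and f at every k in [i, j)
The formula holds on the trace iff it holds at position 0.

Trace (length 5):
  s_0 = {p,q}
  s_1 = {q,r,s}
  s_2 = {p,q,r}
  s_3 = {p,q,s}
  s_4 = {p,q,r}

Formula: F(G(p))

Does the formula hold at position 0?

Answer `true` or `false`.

Answer: true

Derivation:
s_0={p,q}: F(G(p))=True G(p)=False p=True
s_1={q,r,s}: F(G(p))=True G(p)=False p=False
s_2={p,q,r}: F(G(p))=True G(p)=True p=True
s_3={p,q,s}: F(G(p))=True G(p)=True p=True
s_4={p,q,r}: F(G(p))=True G(p)=True p=True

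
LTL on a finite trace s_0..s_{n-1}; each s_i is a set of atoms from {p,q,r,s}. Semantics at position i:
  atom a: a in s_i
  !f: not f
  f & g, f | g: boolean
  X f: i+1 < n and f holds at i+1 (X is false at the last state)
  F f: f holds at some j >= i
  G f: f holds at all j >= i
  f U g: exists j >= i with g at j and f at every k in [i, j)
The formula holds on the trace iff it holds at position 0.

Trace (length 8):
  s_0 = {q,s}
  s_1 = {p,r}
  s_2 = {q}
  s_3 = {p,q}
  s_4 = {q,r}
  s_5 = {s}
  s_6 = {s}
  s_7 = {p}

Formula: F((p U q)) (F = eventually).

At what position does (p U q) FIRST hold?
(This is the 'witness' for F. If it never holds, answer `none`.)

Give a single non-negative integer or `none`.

s_0={q,s}: (p U q)=True p=False q=True
s_1={p,r}: (p U q)=True p=True q=False
s_2={q}: (p U q)=True p=False q=True
s_3={p,q}: (p U q)=True p=True q=True
s_4={q,r}: (p U q)=True p=False q=True
s_5={s}: (p U q)=False p=False q=False
s_6={s}: (p U q)=False p=False q=False
s_7={p}: (p U q)=False p=True q=False
F((p U q)) holds; first witness at position 0.

Answer: 0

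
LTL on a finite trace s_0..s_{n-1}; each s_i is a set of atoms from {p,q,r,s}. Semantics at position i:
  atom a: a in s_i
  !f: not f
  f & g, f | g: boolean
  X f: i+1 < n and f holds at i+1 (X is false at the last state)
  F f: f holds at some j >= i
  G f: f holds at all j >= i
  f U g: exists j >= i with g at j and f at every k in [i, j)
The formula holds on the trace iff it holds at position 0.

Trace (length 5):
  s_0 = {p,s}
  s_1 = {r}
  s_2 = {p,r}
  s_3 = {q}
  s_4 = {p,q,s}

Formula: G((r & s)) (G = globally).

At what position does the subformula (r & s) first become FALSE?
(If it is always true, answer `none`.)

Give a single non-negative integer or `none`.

Answer: 0

Derivation:
s_0={p,s}: (r & s)=False r=False s=True
s_1={r}: (r & s)=False r=True s=False
s_2={p,r}: (r & s)=False r=True s=False
s_3={q}: (r & s)=False r=False s=False
s_4={p,q,s}: (r & s)=False r=False s=True
G((r & s)) holds globally = False
First violation at position 0.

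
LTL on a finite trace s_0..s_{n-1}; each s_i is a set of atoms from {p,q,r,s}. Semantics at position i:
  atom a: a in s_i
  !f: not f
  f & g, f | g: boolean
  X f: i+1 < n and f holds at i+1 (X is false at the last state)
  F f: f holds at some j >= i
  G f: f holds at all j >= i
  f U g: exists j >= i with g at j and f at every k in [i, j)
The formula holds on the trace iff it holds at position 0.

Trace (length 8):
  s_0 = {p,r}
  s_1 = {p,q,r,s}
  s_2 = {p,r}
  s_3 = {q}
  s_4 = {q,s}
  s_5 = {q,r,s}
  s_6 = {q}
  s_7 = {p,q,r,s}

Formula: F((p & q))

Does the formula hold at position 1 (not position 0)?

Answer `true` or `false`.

s_0={p,r}: F((p & q))=True (p & q)=False p=True q=False
s_1={p,q,r,s}: F((p & q))=True (p & q)=True p=True q=True
s_2={p,r}: F((p & q))=True (p & q)=False p=True q=False
s_3={q}: F((p & q))=True (p & q)=False p=False q=True
s_4={q,s}: F((p & q))=True (p & q)=False p=False q=True
s_5={q,r,s}: F((p & q))=True (p & q)=False p=False q=True
s_6={q}: F((p & q))=True (p & q)=False p=False q=True
s_7={p,q,r,s}: F((p & q))=True (p & q)=True p=True q=True
Evaluating at position 1: result = True

Answer: true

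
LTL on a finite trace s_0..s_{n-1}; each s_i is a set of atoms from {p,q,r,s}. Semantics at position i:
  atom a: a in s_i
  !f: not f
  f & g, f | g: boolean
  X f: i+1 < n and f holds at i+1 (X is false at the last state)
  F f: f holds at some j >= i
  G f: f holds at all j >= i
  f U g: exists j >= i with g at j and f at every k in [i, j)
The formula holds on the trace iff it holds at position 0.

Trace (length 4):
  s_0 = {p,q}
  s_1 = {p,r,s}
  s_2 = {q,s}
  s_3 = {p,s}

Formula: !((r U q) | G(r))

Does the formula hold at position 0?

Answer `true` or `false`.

Answer: false

Derivation:
s_0={p,q}: !((r U q) | G(r))=False ((r U q) | G(r))=True (r U q)=True r=False q=True G(r)=False
s_1={p,r,s}: !((r U q) | G(r))=False ((r U q) | G(r))=True (r U q)=True r=True q=False G(r)=False
s_2={q,s}: !((r U q) | G(r))=False ((r U q) | G(r))=True (r U q)=True r=False q=True G(r)=False
s_3={p,s}: !((r U q) | G(r))=True ((r U q) | G(r))=False (r U q)=False r=False q=False G(r)=False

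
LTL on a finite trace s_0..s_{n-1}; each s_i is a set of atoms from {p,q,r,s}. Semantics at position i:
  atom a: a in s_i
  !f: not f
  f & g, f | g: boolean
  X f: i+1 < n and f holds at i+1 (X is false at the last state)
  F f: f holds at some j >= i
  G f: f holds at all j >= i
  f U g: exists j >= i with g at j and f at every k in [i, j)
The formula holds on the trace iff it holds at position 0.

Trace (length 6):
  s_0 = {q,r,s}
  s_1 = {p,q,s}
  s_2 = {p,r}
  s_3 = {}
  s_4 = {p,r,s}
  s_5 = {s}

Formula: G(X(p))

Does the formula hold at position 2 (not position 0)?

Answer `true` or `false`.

Answer: false

Derivation:
s_0={q,r,s}: G(X(p))=False X(p)=True p=False
s_1={p,q,s}: G(X(p))=False X(p)=True p=True
s_2={p,r}: G(X(p))=False X(p)=False p=True
s_3={}: G(X(p))=False X(p)=True p=False
s_4={p,r,s}: G(X(p))=False X(p)=False p=True
s_5={s}: G(X(p))=False X(p)=False p=False
Evaluating at position 2: result = False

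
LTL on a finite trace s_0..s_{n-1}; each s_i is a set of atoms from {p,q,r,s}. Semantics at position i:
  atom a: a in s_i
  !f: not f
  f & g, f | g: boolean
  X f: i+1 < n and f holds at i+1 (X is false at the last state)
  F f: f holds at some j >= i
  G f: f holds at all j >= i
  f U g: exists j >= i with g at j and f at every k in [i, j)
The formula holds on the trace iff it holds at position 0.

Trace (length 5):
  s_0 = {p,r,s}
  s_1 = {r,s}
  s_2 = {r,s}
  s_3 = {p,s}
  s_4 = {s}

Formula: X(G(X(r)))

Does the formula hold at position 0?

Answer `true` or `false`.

Answer: false

Derivation:
s_0={p,r,s}: X(G(X(r)))=False G(X(r))=False X(r)=True r=True
s_1={r,s}: X(G(X(r)))=False G(X(r))=False X(r)=True r=True
s_2={r,s}: X(G(X(r)))=False G(X(r))=False X(r)=False r=True
s_3={p,s}: X(G(X(r)))=False G(X(r))=False X(r)=False r=False
s_4={s}: X(G(X(r)))=False G(X(r))=False X(r)=False r=False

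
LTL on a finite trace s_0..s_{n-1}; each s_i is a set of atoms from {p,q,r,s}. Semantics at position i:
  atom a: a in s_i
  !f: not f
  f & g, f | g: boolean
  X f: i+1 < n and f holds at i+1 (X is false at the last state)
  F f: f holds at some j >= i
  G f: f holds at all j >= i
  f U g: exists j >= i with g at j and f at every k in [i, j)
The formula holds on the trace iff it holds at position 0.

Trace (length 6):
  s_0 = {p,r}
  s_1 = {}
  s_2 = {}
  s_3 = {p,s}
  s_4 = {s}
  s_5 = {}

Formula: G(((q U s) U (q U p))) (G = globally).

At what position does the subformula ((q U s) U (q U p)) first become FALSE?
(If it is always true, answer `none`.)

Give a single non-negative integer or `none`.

Answer: 1

Derivation:
s_0={p,r}: ((q U s) U (q U p))=True (q U s)=False q=False s=False (q U p)=True p=True
s_1={}: ((q U s) U (q U p))=False (q U s)=False q=False s=False (q U p)=False p=False
s_2={}: ((q U s) U (q U p))=False (q U s)=False q=False s=False (q U p)=False p=False
s_3={p,s}: ((q U s) U (q U p))=True (q U s)=True q=False s=True (q U p)=True p=True
s_4={s}: ((q U s) U (q U p))=False (q U s)=True q=False s=True (q U p)=False p=False
s_5={}: ((q U s) U (q U p))=False (q U s)=False q=False s=False (q U p)=False p=False
G(((q U s) U (q U p))) holds globally = False
First violation at position 1.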